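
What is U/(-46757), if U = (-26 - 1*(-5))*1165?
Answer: 24465/46757 ≈ 0.52324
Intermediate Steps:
U = -24465 (U = (-26 + 5)*1165 = -21*1165 = -24465)
U/(-46757) = -24465/(-46757) = -24465*(-1/46757) = 24465/46757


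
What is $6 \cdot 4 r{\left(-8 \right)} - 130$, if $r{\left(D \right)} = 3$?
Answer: $-58$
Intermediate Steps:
$6 \cdot 4 r{\left(-8 \right)} - 130 = 6 \cdot 4 \cdot 3 - 130 = 24 \cdot 3 - 130 = 72 - 130 = -58$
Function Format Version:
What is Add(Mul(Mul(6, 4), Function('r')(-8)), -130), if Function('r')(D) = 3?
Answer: -58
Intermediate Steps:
Add(Mul(Mul(6, 4), Function('r')(-8)), -130) = Add(Mul(Mul(6, 4), 3), -130) = Add(Mul(24, 3), -130) = Add(72, -130) = -58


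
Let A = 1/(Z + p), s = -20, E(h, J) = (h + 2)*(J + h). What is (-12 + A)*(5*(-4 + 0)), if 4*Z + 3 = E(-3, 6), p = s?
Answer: 10360/43 ≈ 240.93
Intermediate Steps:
E(h, J) = (2 + h)*(J + h)
p = -20
Z = -3/2 (Z = -¾ + ((-3)² + 2*6 + 2*(-3) + 6*(-3))/4 = -¾ + (9 + 12 - 6 - 18)/4 = -¾ + (¼)*(-3) = -¾ - ¾ = -3/2 ≈ -1.5000)
A = -2/43 (A = 1/(-3/2 - 20) = 1/(-43/2) = -2/43 ≈ -0.046512)
(-12 + A)*(5*(-4 + 0)) = (-12 - 2/43)*(5*(-4 + 0)) = -2590*(-4)/43 = -518/43*(-20) = 10360/43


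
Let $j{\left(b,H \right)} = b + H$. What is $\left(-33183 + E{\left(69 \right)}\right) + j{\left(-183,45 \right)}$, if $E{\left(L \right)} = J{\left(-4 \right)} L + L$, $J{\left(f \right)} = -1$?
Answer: $-33321$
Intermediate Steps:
$j{\left(b,H \right)} = H + b$
$E{\left(L \right)} = 0$ ($E{\left(L \right)} = - L + L = 0$)
$\left(-33183 + E{\left(69 \right)}\right) + j{\left(-183,45 \right)} = \left(-33183 + 0\right) + \left(45 - 183\right) = -33183 - 138 = -33321$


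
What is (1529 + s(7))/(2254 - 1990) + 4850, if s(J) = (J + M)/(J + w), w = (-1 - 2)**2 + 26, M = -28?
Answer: 854619/176 ≈ 4855.8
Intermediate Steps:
w = 35 (w = (-3)**2 + 26 = 9 + 26 = 35)
s(J) = (-28 + J)/(35 + J) (s(J) = (J - 28)/(J + 35) = (-28 + J)/(35 + J))
(1529 + s(7))/(2254 - 1990) + 4850 = (1529 + (-28 + 7)/(35 + 7))/(2254 - 1990) + 4850 = (1529 - 21/42)/264 + 4850 = (1529 + (1/42)*(-21))*(1/264) + 4850 = (1529 - 1/2)*(1/264) + 4850 = (3057/2)*(1/264) + 4850 = 1019/176 + 4850 = 854619/176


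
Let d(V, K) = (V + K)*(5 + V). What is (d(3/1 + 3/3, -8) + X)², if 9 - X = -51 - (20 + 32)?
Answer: 5776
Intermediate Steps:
d(V, K) = (5 + V)*(K + V) (d(V, K) = (K + V)*(5 + V) = (5 + V)*(K + V))
X = 112 (X = 9 - (-51 - (20 + 32)) = 9 - (-51 - 1*52) = 9 - (-51 - 52) = 9 - 1*(-103) = 9 + 103 = 112)
(d(3/1 + 3/3, -8) + X)² = (((3/1 + 3/3)² + 5*(-8) + 5*(3/1 + 3/3) - 8*(3/1 + 3/3)) + 112)² = (((3*1 + 3*(⅓))² - 40 + 5*(3*1 + 3*(⅓)) - 8*(3*1 + 3*(⅓))) + 112)² = (((3 + 1)² - 40 + 5*(3 + 1) - 8*(3 + 1)) + 112)² = ((4² - 40 + 5*4 - 8*4) + 112)² = ((16 - 40 + 20 - 32) + 112)² = (-36 + 112)² = 76² = 5776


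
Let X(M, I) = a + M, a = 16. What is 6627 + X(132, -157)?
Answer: 6775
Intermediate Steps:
X(M, I) = 16 + M
6627 + X(132, -157) = 6627 + (16 + 132) = 6627 + 148 = 6775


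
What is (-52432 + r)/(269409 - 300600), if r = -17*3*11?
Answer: 52993/31191 ≈ 1.6990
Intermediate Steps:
r = -561 (r = -51*11 = -561)
(-52432 + r)/(269409 - 300600) = (-52432 - 561)/(269409 - 300600) = -52993/(-31191) = -52993*(-1/31191) = 52993/31191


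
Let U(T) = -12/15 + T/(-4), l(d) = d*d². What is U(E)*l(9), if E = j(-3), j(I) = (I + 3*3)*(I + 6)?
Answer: -38637/10 ≈ -3863.7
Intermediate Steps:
l(d) = d³
j(I) = (6 + I)*(9 + I) (j(I) = (I + 9)*(6 + I) = (9 + I)*(6 + I) = (6 + I)*(9 + I))
E = 18 (E = 54 + (-3)² + 15*(-3) = 54 + 9 - 45 = 18)
U(T) = -⅘ - T/4 (U(T) = -12*1/15 + T*(-¼) = -⅘ - T/4)
U(E)*l(9) = (-⅘ - ¼*18)*9³ = (-⅘ - 9/2)*729 = -53/10*729 = -38637/10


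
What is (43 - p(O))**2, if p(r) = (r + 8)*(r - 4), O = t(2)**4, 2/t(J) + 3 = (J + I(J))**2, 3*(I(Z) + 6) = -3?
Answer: 258465347396843400100/45949729863572161 ≈ 5625.0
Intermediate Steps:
I(Z) = -7 (I(Z) = -6 + (1/3)*(-3) = -6 - 1 = -7)
t(J) = 2/(-3 + (-7 + J)**2) (t(J) = 2/(-3 + (J - 7)**2) = 2/(-3 + (-7 + J)**2))
O = 1/14641 (O = (2/(-3 + (-7 + 2)**2))**4 = (2/(-3 + (-5)**2))**4 = (2/(-3 + 25))**4 = (2/22)**4 = (2*(1/22))**4 = (1/11)**4 = 1/14641 ≈ 6.8301e-5)
p(r) = (-4 + r)*(8 + r) (p(r) = (8 + r)*(-4 + r) = (-4 + r)*(8 + r))
(43 - p(O))**2 = (43 - (-32 + (1/14641)**2 + 4*(1/14641)))**2 = (43 - (-32 + 1/214358881 + 4/14641))**2 = (43 - 1*(-6859425627/214358881))**2 = (43 + 6859425627/214358881)**2 = (16076857510/214358881)**2 = 258465347396843400100/45949729863572161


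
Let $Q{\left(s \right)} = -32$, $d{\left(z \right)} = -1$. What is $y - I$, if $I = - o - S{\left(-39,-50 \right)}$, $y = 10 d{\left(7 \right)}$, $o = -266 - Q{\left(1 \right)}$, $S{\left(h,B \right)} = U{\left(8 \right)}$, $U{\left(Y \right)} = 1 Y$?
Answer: $-236$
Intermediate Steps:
$U{\left(Y \right)} = Y$
$S{\left(h,B \right)} = 8$
$o = -234$ ($o = -266 - -32 = -266 + 32 = -234$)
$y = -10$ ($y = 10 \left(-1\right) = -10$)
$I = 226$ ($I = \left(-1\right) \left(-234\right) - 8 = 234 - 8 = 226$)
$y - I = -10 - 226 = -236$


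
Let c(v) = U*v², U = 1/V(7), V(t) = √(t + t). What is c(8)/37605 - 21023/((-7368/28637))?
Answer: 602035651/7368 + 32*√14/263235 ≈ 81710.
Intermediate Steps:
V(t) = √2*√t (V(t) = √(2*t) = √2*√t)
U = √14/14 (U = 1/(√2*√7) = 1/(√14) = √14/14 ≈ 0.26726)
c(v) = √14*v²/14 (c(v) = (√14/14)*v² = √14*v²/14)
c(8)/37605 - 21023/((-7368/28637)) = ((1/14)*√14*8²)/37605 - 21023/((-7368/28637)) = ((1/14)*√14*64)*(1/37605) - 21023/((-7368*1/28637)) = (32*√14/7)*(1/37605) - 21023/(-7368/28637) = 32*√14/263235 - 21023*(-28637/7368) = 32*√14/263235 + 602035651/7368 = 602035651/7368 + 32*√14/263235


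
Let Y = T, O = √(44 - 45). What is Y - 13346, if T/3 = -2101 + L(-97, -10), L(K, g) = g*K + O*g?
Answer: -16739 - 30*I ≈ -16739.0 - 30.0*I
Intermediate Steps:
O = I (O = √(-1) = I ≈ 1.0*I)
L(K, g) = I*g + K*g (L(K, g) = g*K + I*g = K*g + I*g = I*g + K*g)
T = -3393 - 30*I (T = 3*(-2101 - 10*(I - 97)) = 3*(-2101 - 10*(-97 + I)) = 3*(-2101 + (970 - 10*I)) = 3*(-1131 - 10*I) = -3393 - 30*I ≈ -3393.0 - 30.0*I)
Y = -3393 - 30*I ≈ -3393.0 - 30.0*I
Y - 13346 = (-3393 - 30*I) - 13346 = -16739 - 30*I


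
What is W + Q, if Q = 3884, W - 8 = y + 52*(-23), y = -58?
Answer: 2638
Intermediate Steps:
W = -1246 (W = 8 + (-58 + 52*(-23)) = 8 + (-58 - 1196) = 8 - 1254 = -1246)
W + Q = -1246 + 3884 = 2638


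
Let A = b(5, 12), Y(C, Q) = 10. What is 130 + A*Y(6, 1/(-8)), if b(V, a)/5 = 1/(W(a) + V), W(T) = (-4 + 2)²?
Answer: 1220/9 ≈ 135.56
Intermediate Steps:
W(T) = 4 (W(T) = (-2)² = 4)
b(V, a) = 5/(4 + V)
A = 5/9 (A = 5/(4 + 5) = 5/9 ≈ 0.55556)
130 + A*Y(6, 1/(-8)) = 130 + (5/9)*10 = 130 + 50/9 = 1220/9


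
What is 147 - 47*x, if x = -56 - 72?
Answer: 6163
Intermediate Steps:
x = -128
147 - 47*x = 147 - 47*(-128) = 147 + 6016 = 6163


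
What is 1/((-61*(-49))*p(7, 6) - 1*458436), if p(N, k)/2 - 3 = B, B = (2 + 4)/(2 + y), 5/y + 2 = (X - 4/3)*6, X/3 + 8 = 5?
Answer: -41/17295398 ≈ -2.3706e-6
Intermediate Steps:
X = -9 (X = -24 + 3*5 = -24 + 15 = -9)
y = -5/64 (y = 5/(-2 + (-9 - 4/3)*6) = 5/(-2 - 31/3*6) = 5/(-2 - 62) = 5/(-64) = 5*(-1/64) = -5/64 ≈ -0.078125)
B = 128/41 (B = (2 + 4)/(2 - 5/64) = 6/(123/64) = 6*(64/123) = 128/41 ≈ 3.1220)
p(N, k) = 502/41 (p(N, k) = 6 + 2*(128/41) = 6 + 256/41 = 502/41)
1/((-61*(-49))*p(7, 6) - 1*458436) = 1/(-61*(-49)*(502/41) - 1*458436) = 1/(2989*(502/41) - 458436) = 1/(1500478/41 - 458436) = 1/(-17295398/41) = -41/17295398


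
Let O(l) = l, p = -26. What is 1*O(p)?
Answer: -26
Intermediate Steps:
1*O(p) = 1*(-26) = -26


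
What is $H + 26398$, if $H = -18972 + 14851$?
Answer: $22277$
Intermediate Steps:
$H = -4121$
$H + 26398 = -4121 + 26398 = 22277$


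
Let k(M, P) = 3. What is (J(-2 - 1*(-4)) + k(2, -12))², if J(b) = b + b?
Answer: 49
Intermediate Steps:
J(b) = 2*b
(J(-2 - 1*(-4)) + k(2, -12))² = (2*(-2 - 1*(-4)) + 3)² = (2*(-2 + 4) + 3)² = (2*2 + 3)² = (4 + 3)² = 7² = 49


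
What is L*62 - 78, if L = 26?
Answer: 1534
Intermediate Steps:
L*62 - 78 = 26*62 - 78 = 1612 - 78 = 1534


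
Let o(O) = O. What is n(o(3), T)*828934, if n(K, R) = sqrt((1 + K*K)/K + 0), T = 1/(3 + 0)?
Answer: 828934*sqrt(30)/3 ≈ 1.5134e+6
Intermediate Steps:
T = 1/3 ≈ 0.33333
n(K, R) = sqrt((1 + K**2)/K) (n(K, R) = sqrt((1 + K**2)/K + 0) = sqrt((1 + K**2)/K))
n(o(3), T)*828934 = sqrt(3 + 1/3)*828934 = sqrt(10/3)*828934 = (sqrt(30)/3)*828934 = 828934*sqrt(30)/3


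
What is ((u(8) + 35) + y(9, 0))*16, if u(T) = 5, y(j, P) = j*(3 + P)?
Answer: 1072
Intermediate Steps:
((u(8) + 35) + y(9, 0))*16 = ((5 + 35) + 9*(3 + 0))*16 = (40 + 9*3)*16 = (40 + 27)*16 = 67*16 = 1072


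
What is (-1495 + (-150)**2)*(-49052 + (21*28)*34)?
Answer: -610405300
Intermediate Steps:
(-1495 + (-150)**2)*(-49052 + (21*28)*34) = (-1495 + 22500)*(-49052 + 588*34) = 21005*(-49052 + 19992) = 21005*(-29060) = -610405300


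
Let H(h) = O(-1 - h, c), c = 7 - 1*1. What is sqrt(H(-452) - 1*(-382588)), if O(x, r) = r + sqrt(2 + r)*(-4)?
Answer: sqrt(382594 - 8*sqrt(2)) ≈ 618.53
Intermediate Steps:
c = 6 (c = 7 - 1 = 6)
O(x, r) = r - 4*sqrt(2 + r)
H(h) = 6 - 8*sqrt(2) (H(h) = 6 - 4*sqrt(2 + 6) = 6 - 8*sqrt(2))
sqrt(H(-452) - 1*(-382588)) = sqrt((6 - 8*sqrt(2)) - 1*(-382588)) = sqrt((6 - 8*sqrt(2)) + 382588) = sqrt(382594 - 8*sqrt(2))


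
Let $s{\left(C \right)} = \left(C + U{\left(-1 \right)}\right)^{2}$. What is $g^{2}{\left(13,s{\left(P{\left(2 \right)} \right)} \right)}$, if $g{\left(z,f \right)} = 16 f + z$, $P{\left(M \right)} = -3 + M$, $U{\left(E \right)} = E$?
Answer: $5929$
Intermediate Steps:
$s{\left(C \right)} = \left(-1 + C\right)^{2}$ ($s{\left(C \right)} = \left(C - 1\right)^{2} = \left(-1 + C\right)^{2}$)
$g{\left(z,f \right)} = z + 16 f$
$g^{2}{\left(13,s{\left(P{\left(2 \right)} \right)} \right)} = \left(13 + 16 \left(-1 + \left(-3 + 2\right)\right)^{2}\right)^{2} = \left(13 + 16 \left(-1 - 1\right)^{2}\right)^{2} = \left(13 + 16 \left(-2\right)^{2}\right)^{2} = \left(13 + 16 \cdot 4\right)^{2} = \left(13 + 64\right)^{2} = 77^{2} = 5929$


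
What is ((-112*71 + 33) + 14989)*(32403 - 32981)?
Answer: -4086460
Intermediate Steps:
((-112*71 + 33) + 14989)*(32403 - 32981) = ((-7952 + 33) + 14989)*(-578) = (-7919 + 14989)*(-578) = 7070*(-578) = -4086460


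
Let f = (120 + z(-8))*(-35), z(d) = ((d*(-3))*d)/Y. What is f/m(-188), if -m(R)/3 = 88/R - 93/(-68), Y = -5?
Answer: 5906208/2875 ≈ 2054.3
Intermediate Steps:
z(d) = 3*d**2/5 (z(d) = ((d*(-3))*d)/(-5) = ((-3*d)*d)*(-1/5) = -3*d**2*(-1/5) = 3*d**2/5)
m(R) = -279/68 - 264/R (m(R) = -3*(88/R - 93/(-68)) = -3*(88/R - 93*(-1/68)) = -3*(88/R + 93/68) = -3*(93/68 + 88/R) = -279/68 - 264/R)
f = -5544 (f = (120 + (3/5)*(-8)**2)*(-35) = (120 + (3/5)*64)*(-35) = (120 + 192/5)*(-35) = (792/5)*(-35) = -5544)
f/m(-188) = -5544/(-279/68 - 264/(-188)) = -5544/(-279/68 - 264*(-1/188)) = -5544/(-279/68 + 66/47) = -5544/(-8625/3196) = -5544*(-3196/8625) = 5906208/2875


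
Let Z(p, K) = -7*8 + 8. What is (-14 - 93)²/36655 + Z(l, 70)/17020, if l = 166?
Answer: 9655127/31193405 ≈ 0.30952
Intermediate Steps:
Z(p, K) = -48 (Z(p, K) = -56 + 8 = -48)
(-14 - 93)²/36655 + Z(l, 70)/17020 = (-14 - 93)²/36655 - 48/17020 = (-107)²*(1/36655) - 48*1/17020 = 11449*(1/36655) - 12/4255 = 11449/36655 - 12/4255 = 9655127/31193405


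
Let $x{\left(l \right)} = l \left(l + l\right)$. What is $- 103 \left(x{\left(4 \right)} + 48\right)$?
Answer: $-8240$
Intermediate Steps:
$x{\left(l \right)} = 2 l^{2}$ ($x{\left(l \right)} = l 2 l = 2 l^{2}$)
$- 103 \left(x{\left(4 \right)} + 48\right) = - 103 \left(2 \cdot 4^{2} + 48\right) = - 103 \left(2 \cdot 16 + 48\right) = - 103 \left(32 + 48\right) = \left(-103\right) 80 = -8240$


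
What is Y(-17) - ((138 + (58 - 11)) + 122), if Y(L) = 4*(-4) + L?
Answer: -340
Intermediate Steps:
Y(L) = -16 + L
Y(-17) - ((138 + (58 - 11)) + 122) = (-16 - 17) - ((138 + (58 - 11)) + 122) = -33 - ((138 + 47) + 122) = -33 - (185 + 122) = -33 - 1*307 = -33 - 307 = -340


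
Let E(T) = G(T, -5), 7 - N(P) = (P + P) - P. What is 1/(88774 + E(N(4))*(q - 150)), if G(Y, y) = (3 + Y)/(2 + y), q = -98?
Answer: 1/89270 ≈ 1.1202e-5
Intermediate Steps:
G(Y, y) = (3 + Y)/(2 + y)
N(P) = 7 - P (N(P) = 7 - ((P + P) - P) = 7 - (2*P - P) = 7 - P)
E(T) = -1 - T/3 (E(T) = (3 + T)/(2 - 5) = (3 + T)/(-3) = -(3 + T)/3 = -1 - T/3)
1/(88774 + E(N(4))*(q - 150)) = 1/(88774 + (-1 - (7 - 1*4)/3)*(-98 - 150)) = 1/(88774 + (-1 - (7 - 4)/3)*(-248)) = 1/(88774 + (-1 - ⅓*3)*(-248)) = 1/(88774 + (-1 - 1)*(-248)) = 1/(88774 - 2*(-248)) = 1/(88774 + 496) = 1/89270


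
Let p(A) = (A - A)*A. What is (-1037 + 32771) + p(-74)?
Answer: 31734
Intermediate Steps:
p(A) = 0 (p(A) = 0*A = 0)
(-1037 + 32771) + p(-74) = (-1037 + 32771) + 0 = 31734 + 0 = 31734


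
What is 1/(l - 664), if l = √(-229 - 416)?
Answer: -664/441541 - I*√645/441541 ≈ -0.0015038 - 5.7519e-5*I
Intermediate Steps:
l = I*√645 (l = √(-645) = I*√645 ≈ 25.397*I)
1/(l - 664) = 1/(I*√645 - 664) = 1/(-664 + I*√645)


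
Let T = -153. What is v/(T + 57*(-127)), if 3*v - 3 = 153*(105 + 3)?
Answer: -787/1056 ≈ -0.74527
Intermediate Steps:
v = 5509 (v = 1 + (153*(105 + 3))/3 = 1 + (153*108)/3 = 1 + (⅓)*16524 = 1 + 5508 = 5509)
v/(T + 57*(-127)) = 5509/(-153 + 57*(-127)) = 5509/(-153 - 7239) = 5509/(-7392) = 5509*(-1/7392) = -787/1056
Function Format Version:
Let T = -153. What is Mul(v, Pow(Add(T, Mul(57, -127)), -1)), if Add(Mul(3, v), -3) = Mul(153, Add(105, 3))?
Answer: Rational(-787, 1056) ≈ -0.74527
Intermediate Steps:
v = 5509 (v = Add(1, Mul(Rational(1, 3), Mul(153, Add(105, 3)))) = Add(1, Mul(Rational(1, 3), Mul(153, 108))) = Add(1, Mul(Rational(1, 3), 16524)) = Add(1, 5508) = 5509)
Mul(v, Pow(Add(T, Mul(57, -127)), -1)) = Mul(5509, Pow(Add(-153, Mul(57, -127)), -1)) = Mul(5509, Pow(Add(-153, -7239), -1)) = Mul(5509, Pow(-7392, -1)) = Mul(5509, Rational(-1, 7392)) = Rational(-787, 1056)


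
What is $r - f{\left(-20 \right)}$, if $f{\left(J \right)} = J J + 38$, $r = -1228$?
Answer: $-1666$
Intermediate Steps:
$f{\left(J \right)} = 38 + J^{2}$ ($f{\left(J \right)} = J^{2} + 38 = 38 + J^{2}$)
$r - f{\left(-20 \right)} = -1228 - \left(38 + \left(-20\right)^{2}\right) = -1228 - \left(38 + 400\right) = -1228 - 438 = -1666$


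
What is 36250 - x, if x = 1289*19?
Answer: 11759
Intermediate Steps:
x = 24491
36250 - x = 36250 - 1*24491 = 36250 - 24491 = 11759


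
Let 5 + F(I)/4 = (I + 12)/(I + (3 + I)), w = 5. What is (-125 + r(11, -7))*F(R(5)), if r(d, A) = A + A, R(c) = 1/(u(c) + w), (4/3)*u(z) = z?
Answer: 78396/113 ≈ 693.77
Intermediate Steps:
u(z) = 3*z/4
R(c) = 1/(5 + 3*c/4) (R(c) = 1/(3*c/4 + 5) = 1/(5 + 3*c/4))
r(d, A) = 2*A
F(I) = -20 + 4*(12 + I)/(3 + 2*I) (F(I) = -20 + 4*((I + 12)/(I + (3 + I))) = -20 + 4*((12 + I)/(3 + 2*I)) = -20 + 4*(12 + I)/(3 + 2*I))
(-125 + r(11, -7))*F(R(5)) = (-125 + 2*(-7))*(12*(-1 - 12/(20 + 3*5))/(3 + 2*(4/(20 + 3*5)))) = (-125 - 14)*(12*(-1 - 12/(20 + 15))/(3 + 2*(4/(20 + 15)))) = -1668*(-1 - 12/35)/(3 + 2*(4/35)) = -1668*(-1 - 12/35)/(3 + 2*(4*(1/35))) = -1668*(-1 - 3*4/35)/(3 + 2*(4/35)) = -1668*(-1 - 12/35)/(3 + 8/35) = -1668*(-47)/(113/35*35) = -1668*35*(-47)/(113*35) = -139*(-564/113) = 78396/113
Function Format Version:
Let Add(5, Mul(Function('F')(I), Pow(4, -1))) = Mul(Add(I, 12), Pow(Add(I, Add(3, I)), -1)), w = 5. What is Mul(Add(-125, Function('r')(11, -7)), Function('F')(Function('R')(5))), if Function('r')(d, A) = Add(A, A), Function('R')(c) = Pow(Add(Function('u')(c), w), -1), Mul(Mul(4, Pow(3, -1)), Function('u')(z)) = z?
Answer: Rational(78396, 113) ≈ 693.77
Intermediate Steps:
Function('u')(z) = Mul(Rational(3, 4), z)
Function('R')(c) = Pow(Add(5, Mul(Rational(3, 4), c)), -1) (Function('R')(c) = Pow(Add(Mul(Rational(3, 4), c), 5), -1) = Pow(Add(5, Mul(Rational(3, 4), c)), -1))
Function('r')(d, A) = Mul(2, A)
Function('F')(I) = Add(-20, Mul(4, Pow(Add(3, Mul(2, I)), -1), Add(12, I))) (Function('F')(I) = Add(-20, Mul(4, Mul(Add(I, 12), Pow(Add(I, Add(3, I)), -1)))) = Add(-20, Mul(4, Mul(Add(12, I), Pow(Add(3, Mul(2, I)), -1)))) = Add(-20, Mul(4, Mul(Pow(Add(3, Mul(2, I)), -1), Add(12, I)))) = Add(-20, Mul(4, Pow(Add(3, Mul(2, I)), -1), Add(12, I))))
Mul(Add(-125, Function('r')(11, -7)), Function('F')(Function('R')(5))) = Mul(Add(-125, Mul(2, -7)), Mul(12, Pow(Add(3, Mul(2, Mul(4, Pow(Add(20, Mul(3, 5)), -1)))), -1), Add(-1, Mul(-3, Mul(4, Pow(Add(20, Mul(3, 5)), -1)))))) = Mul(Add(-125, -14), Mul(12, Pow(Add(3, Mul(2, Mul(4, Pow(Add(20, 15), -1)))), -1), Add(-1, Mul(-3, Mul(4, Pow(Add(20, 15), -1)))))) = Mul(-139, Mul(12, Pow(Add(3, Mul(2, Mul(4, Pow(35, -1)))), -1), Add(-1, Mul(-3, Mul(4, Pow(35, -1)))))) = Mul(-139, Mul(12, Pow(Add(3, Mul(2, Mul(4, Rational(1, 35)))), -1), Add(-1, Mul(-3, Mul(4, Rational(1, 35)))))) = Mul(-139, Mul(12, Pow(Add(3, Mul(2, Rational(4, 35))), -1), Add(-1, Mul(-3, Rational(4, 35))))) = Mul(-139, Mul(12, Pow(Add(3, Rational(8, 35)), -1), Add(-1, Rational(-12, 35)))) = Mul(-139, Mul(12, Pow(Rational(113, 35), -1), Rational(-47, 35))) = Mul(-139, Mul(12, Rational(35, 113), Rational(-47, 35))) = Mul(-139, Rational(-564, 113)) = Rational(78396, 113)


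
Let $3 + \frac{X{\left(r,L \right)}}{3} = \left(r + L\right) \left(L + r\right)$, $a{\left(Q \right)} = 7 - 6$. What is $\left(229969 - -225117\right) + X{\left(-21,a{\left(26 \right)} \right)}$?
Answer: $456277$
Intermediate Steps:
$a{\left(Q \right)} = 1$ ($a{\left(Q \right)} = 7 - 6 = 1$)
$X{\left(r,L \right)} = -9 + 3 \left(L + r\right)^{2}$ ($X{\left(r,L \right)} = -9 + 3 \left(r + L\right) \left(L + r\right) = -9 + 3 \left(L + r\right) \left(L + r\right) = -9 + 3 \left(L + r\right)^{2}$)
$\left(229969 - -225117\right) + X{\left(-21,a{\left(26 \right)} \right)} = \left(229969 - -225117\right) - \left(9 - 3 \left(1 - 21\right)^{2}\right) = \left(229969 + 225117\right) - \left(9 - 3 \left(-20\right)^{2}\right) = 455086 + \left(-9 + 3 \cdot 400\right) = 455086 + \left(-9 + 1200\right) = 455086 + 1191 = 456277$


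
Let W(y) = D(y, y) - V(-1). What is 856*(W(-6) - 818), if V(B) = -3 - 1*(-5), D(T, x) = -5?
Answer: -706200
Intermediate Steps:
V(B) = 2 (V(B) = -3 + 5 = 2)
W(y) = -7 (W(y) = -5 - 1*2 = -5 - 2 = -7)
856*(W(-6) - 818) = 856*(-7 - 818) = 856*(-825) = -706200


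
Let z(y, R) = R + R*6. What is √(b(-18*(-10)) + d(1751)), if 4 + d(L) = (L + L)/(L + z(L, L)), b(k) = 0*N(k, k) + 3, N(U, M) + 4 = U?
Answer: I*√3/2 ≈ 0.86602*I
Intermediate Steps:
N(U, M) = -4 + U
z(y, R) = 7*R (z(y, R) = R + 6*R = 7*R)
b(k) = 3 (b(k) = 0*(-4 + k) + 3 = 0 + 3 = 3)
d(L) = -15/4 (d(L) = -4 + (L + L)/(L + 7*L) = -4 + (2*L)/((8*L)) = -4 + (2*L)*(1/(8*L)) = -4 + ¼ = -15/4)
√(b(-18*(-10)) + d(1751)) = √(3 - 15/4) = √(-¾) = I*√3/2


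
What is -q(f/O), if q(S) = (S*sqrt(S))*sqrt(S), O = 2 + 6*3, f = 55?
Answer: -121/16 ≈ -7.5625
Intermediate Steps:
O = 20 (O = 2 + 18 = 20)
q(S) = S**2 (q(S) = S**(3/2)*sqrt(S) = S**2)
-q(f/O) = -(55/20)**2 = -(55*(1/20))**2 = -(11/4)**2 = -1*121/16 = -121/16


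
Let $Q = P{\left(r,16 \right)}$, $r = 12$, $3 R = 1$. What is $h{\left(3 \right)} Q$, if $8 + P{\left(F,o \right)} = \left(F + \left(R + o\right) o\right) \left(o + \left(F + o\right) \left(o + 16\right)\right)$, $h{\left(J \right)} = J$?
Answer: $747816$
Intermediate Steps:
$R = \frac{1}{3}$ ($R = \frac{1}{3} \cdot 1 = \frac{1}{3} \approx 0.33333$)
$P{\left(F,o \right)} = -8 + \left(F + o \left(\frac{1}{3} + o\right)\right) \left(o + \left(16 + o\right) \left(F + o\right)\right)$ ($P{\left(F,o \right)} = -8 + \left(F + \left(\frac{1}{3} + o\right) o\right) \left(o + \left(F + o\right) \left(o + 16\right)\right) = -8 + \left(F + o \left(\frac{1}{3} + o\right)\right) \left(o + \left(F + o\right) \left(16 + o\right)\right) = -8 + \left(F + o \left(\frac{1}{3} + o\right)\right) \left(o + \left(16 + o\right) \left(F + o\right)\right)$)
$Q = 249272$ ($Q = -8 + 16^{4} + 16 \cdot 12^{2} + \frac{17 \cdot 16^{2}}{3} + \frac{52 \cdot 16^{3}}{3} + 12 \cdot 16^{3} + 16 \cdot 12^{2} + \frac{52}{3} \cdot 12 \cdot 16^{2} + \frac{67}{3} \cdot 12 \cdot 16 = -8 + 65536 + 16 \cdot 144 + \frac{17}{3} \cdot 256 + \frac{52}{3} \cdot 4096 + 12 \cdot 4096 + 16 \cdot 144 + \frac{52}{3} \cdot 12 \cdot 256 + 4288 = -8 + 65536 + 2304 + \frac{4352}{3} + \frac{212992}{3} + 49152 + 2304 + 53248 + 4288 = 249272$)
$h{\left(3 \right)} Q = 3 \cdot 249272 = 747816$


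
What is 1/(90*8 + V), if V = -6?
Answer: 1/714 ≈ 0.0014006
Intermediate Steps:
1/(90*8 + V) = 1/(90*8 - 6) = 1/(720 - 6) = 1/714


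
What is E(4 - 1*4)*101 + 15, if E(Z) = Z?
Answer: 15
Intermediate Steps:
E(4 - 1*4)*101 + 15 = (4 - 1*4)*101 + 15 = (4 - 4)*101 + 15 = 0*101 + 15 = 0 + 15 = 15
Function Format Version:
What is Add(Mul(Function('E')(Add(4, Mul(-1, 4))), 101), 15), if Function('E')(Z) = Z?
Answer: 15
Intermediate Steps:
Add(Mul(Function('E')(Add(4, Mul(-1, 4))), 101), 15) = Add(Mul(Add(4, Mul(-1, 4)), 101), 15) = Add(Mul(Add(4, -4), 101), 15) = Add(Mul(0, 101), 15) = Add(0, 15) = 15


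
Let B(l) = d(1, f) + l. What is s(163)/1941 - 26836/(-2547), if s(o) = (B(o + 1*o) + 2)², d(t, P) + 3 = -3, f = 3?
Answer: 105390608/1647909 ≈ 63.954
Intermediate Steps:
d(t, P) = -6 (d(t, P) = -3 - 3 = -6)
B(l) = -6 + l
s(o) = (-4 + 2*o)² (s(o) = ((-6 + (o + 1*o)) + 2)² = ((-6 + (o + o)) + 2)² = ((-6 + 2*o) + 2)² = (-4 + 2*o)²)
s(163)/1941 - 26836/(-2547) = (4*(-2 + 163)²)/1941 - 26836/(-2547) = (4*161²)*(1/1941) - 26836*(-1/2547) = (4*25921)*(1/1941) + 26836/2547 = 103684*(1/1941) + 26836/2547 = 103684/1941 + 26836/2547 = 105390608/1647909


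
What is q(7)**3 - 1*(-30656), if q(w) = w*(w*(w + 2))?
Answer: 85796777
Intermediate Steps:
q(w) = w**2*(2 + w) (q(w) = w*(w*(2 + w)) = w**2*(2 + w))
q(7)**3 - 1*(-30656) = (7**2*(2 + 7))**3 - 1*(-30656) = (49*9)**3 + 30656 = 441**3 + 30656 = 85766121 + 30656 = 85796777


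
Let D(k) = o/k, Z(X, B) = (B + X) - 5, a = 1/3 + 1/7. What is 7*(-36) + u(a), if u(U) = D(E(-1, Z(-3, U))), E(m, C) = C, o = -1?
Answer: -39795/158 ≈ -251.87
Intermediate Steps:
a = 10/21 (a = 1*(⅓) + 1*(⅐) = ⅓ + ⅐ = 10/21 ≈ 0.47619)
Z(X, B) = -5 + B + X
D(k) = -1/k
u(U) = -1/(-8 + U) (u(U) = -1/(-5 + U - 3) = -1/(-8 + U))
7*(-36) + u(a) = 7*(-36) - 1/(-8 + 10/21) = -252 - 1/(-158/21) = -252 - 1*(-21/158) = -252 + 21/158 = -39795/158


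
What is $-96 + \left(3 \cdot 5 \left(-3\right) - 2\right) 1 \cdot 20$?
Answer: $-1036$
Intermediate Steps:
$-96 + \left(3 \cdot 5 \left(-3\right) - 2\right) 1 \cdot 20 = -96 + \left(15 \left(-3\right) - 2\right) 1 \cdot 20 = -96 + \left(-45 - 2\right) 1 \cdot 20 = -96 + \left(-47\right) 1 \cdot 20 = -96 - 940 = -1036$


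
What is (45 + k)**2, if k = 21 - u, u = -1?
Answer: 4489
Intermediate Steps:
k = 22 (k = 21 - 1*(-1) = 21 + 1 = 22)
(45 + k)**2 = (45 + 22)**2 = 67**2 = 4489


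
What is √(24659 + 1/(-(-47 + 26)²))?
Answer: √10874618/21 ≈ 157.03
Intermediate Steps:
√(24659 + 1/(-(-47 + 26)²)) = √(24659 + 1/(-1*(-21)²)) = √(24659 + 1/(-1*441)) = √(24659 + 1/(-441)) = √(24659 - 1/441) = √(10874618/441) = √10874618/21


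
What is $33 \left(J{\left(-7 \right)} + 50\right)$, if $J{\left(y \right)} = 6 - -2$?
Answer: $1914$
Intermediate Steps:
$J{\left(y \right)} = 8$ ($J{\left(y \right)} = 6 + 2 = 8$)
$33 \left(J{\left(-7 \right)} + 50\right) = 33 \left(8 + 50\right) = 33 \cdot 58 = 1914$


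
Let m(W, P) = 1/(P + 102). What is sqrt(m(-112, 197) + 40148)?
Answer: sqrt(3589271647)/299 ≈ 200.37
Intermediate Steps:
m(W, P) = 1/(102 + P)
sqrt(m(-112, 197) + 40148) = sqrt(1/(102 + 197) + 40148) = sqrt(1/299 + 40148) = sqrt(12004253/299) = sqrt(3589271647)/299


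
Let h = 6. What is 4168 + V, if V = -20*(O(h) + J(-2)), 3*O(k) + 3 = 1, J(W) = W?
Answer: 12664/3 ≈ 4221.3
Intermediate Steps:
O(k) = -⅔ (O(k) = -1 + (⅓)*1 = -1 + ⅓ = -⅔)
V = 160/3 (V = -20*(-⅔ - 2) = -20*(-8/3) = 160/3 ≈ 53.333)
4168 + V = 4168 + 160/3 = 12664/3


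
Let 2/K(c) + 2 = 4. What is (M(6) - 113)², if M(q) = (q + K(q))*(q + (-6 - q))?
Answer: 24025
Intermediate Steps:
K(c) = 1 (K(c) = 2/(-2 + 4) = 2/2 = 2*(½) = 1)
M(q) = -6 - 6*q (M(q) = (q + 1)*(q + (-6 - q)) = (1 + q)*(-6) = -6 - 6*q)
(M(6) - 113)² = ((-6 - 6*6) - 113)² = ((-6 - 36) - 113)² = (-42 - 113)² = (-155)² = 24025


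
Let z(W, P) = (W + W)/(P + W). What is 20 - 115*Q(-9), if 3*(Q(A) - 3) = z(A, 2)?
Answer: -2965/7 ≈ -423.57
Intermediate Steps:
z(W, P) = 2*W/(P + W) (z(W, P) = (2*W)/(P + W) = 2*W/(P + W))
Q(A) = 3 + 2*A/(3*(2 + A)) (Q(A) = 3 + (2*A/(2 + A))/3 = 3 + 2*A/(3*(2 + A)))
20 - 115*Q(-9) = 20 - 115*(18 + 11*(-9))/(3*(2 - 9)) = 20 - 115*(18 - 99)/(3*(-7)) = 20 - 115*(-1)*(-81)/(3*7) = 20 - 115*27/7 = 20 - 3105/7 = -2965/7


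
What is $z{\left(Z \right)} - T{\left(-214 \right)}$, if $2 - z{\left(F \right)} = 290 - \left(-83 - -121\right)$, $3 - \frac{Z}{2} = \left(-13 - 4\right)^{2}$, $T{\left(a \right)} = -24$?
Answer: $-226$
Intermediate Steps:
$Z = -572$ ($Z = 6 - 2 \left(-13 - 4\right)^{2} = 6 - 2 \left(-17\right)^{2} = 6 - 578 = -572$)
$z{\left(F \right)} = -250$ ($z{\left(F \right)} = 2 - \left(290 - \left(-83 - -121\right)\right) = 2 - \left(290 - \left(-83 + 121\right)\right) = 2 - \left(290 - 38\right) = 2 - 252 = -250$)
$z{\left(Z \right)} - T{\left(-214 \right)} = -250 - -24 = -250 + 24 = -226$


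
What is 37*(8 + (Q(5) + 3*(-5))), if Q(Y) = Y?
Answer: -74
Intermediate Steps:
37*(8 + (Q(5) + 3*(-5))) = 37*(8 + (5 + 3*(-5))) = 37*(8 + (5 - 15)) = 37*(8 - 10) = 37*(-2) = -74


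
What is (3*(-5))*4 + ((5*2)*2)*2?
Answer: -20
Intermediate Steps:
(3*(-5))*4 + ((5*2)*2)*2 = -15*4 + (10*2)*2 = -60 + 20*2 = -60 + 40 = -20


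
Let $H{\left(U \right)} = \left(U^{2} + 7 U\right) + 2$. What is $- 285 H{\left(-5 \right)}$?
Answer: $2280$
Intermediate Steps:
$H{\left(U \right)} = 2 + U^{2} + 7 U$
$- 285 H{\left(-5 \right)} = - 285 \left(2 + \left(-5\right)^{2} + 7 \left(-5\right)\right) = - 285 \left(2 + 25 - 35\right) = \left(-285\right) \left(-8\right) = 2280$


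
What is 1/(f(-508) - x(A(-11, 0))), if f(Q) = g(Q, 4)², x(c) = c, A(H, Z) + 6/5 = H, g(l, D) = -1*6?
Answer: 5/241 ≈ 0.020747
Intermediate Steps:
g(l, D) = -6
A(H, Z) = -6/5 + H
f(Q) = 36 (f(Q) = (-6)² = 36)
1/(f(-508) - x(A(-11, 0))) = 1/(36 - (-6/5 - 11)) = 1/(36 - 1*(-61/5)) = 1/(36 + 61/5) = 1/(241/5) = 5/241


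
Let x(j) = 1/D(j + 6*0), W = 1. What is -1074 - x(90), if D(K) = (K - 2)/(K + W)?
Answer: -94603/88 ≈ -1075.0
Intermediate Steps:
D(K) = (-2 + K)/(1 + K) (D(K) = (K - 2)/(K + 1) = (-2 + K)/(1 + K))
x(j) = (1 + j)/(-2 + j) (x(j) = 1/((-2 + (j + 6*0))/(1 + (j + 6*0))) = 1/((-2 + (j + 0))/(1 + (j + 0))) = 1/((-2 + j)/(1 + j)) = (1 + j)/(-2 + j))
-1074 - x(90) = -1074 - (1 + 90)/(-2 + 90) = -1074 - 91/88 = -94603/88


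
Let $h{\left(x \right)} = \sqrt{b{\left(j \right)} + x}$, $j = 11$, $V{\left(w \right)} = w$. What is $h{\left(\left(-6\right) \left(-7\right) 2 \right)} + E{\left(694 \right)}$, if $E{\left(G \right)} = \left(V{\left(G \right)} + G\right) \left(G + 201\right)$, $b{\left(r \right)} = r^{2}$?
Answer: $1242260 + \sqrt{205} \approx 1.2423 \cdot 10^{6}$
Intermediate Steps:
$E{\left(G \right)} = 2 G \left(201 + G\right)$ ($E{\left(G \right)} = \left(G + G\right) \left(G + 201\right) = 2 G \left(201 + G\right)$)
$h{\left(x \right)} = \sqrt{121 + x}$ ($h{\left(x \right)} = \sqrt{11^{2} + x} = \sqrt{121 + x}$)
$h{\left(\left(-6\right) \left(-7\right) 2 \right)} + E{\left(694 \right)} = \sqrt{121 + \left(-6\right) \left(-7\right) 2} + 2 \cdot 694 \left(201 + 694\right) = \sqrt{121 + 42 \cdot 2} + 2 \cdot 694 \cdot 895 = \sqrt{121 + 84} + 1242260 = \sqrt{205} + 1242260 = 1242260 + \sqrt{205}$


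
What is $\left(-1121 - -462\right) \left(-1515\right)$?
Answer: $998385$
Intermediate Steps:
$\left(-1121 - -462\right) \left(-1515\right) = \left(-1121 + \left(-68 + 530\right)\right) \left(-1515\right) = \left(-1121 + 462\right) \left(-1515\right) = \left(-659\right) \left(-1515\right) = 998385$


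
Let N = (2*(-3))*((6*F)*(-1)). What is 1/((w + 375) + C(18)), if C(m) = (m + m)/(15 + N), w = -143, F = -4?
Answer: 43/9964 ≈ 0.0043155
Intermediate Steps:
N = -144 (N = (2*(-3))*((6*(-4))*(-1)) = -(-144)*(-1) = -6*24 = -144)
C(m) = -2*m/129 (C(m) = (m + m)/(15 - 144) = (2*m)/(-129) = (2*m)*(-1/129) = -2*m/129)
1/((w + 375) + C(18)) = 1/((-143 + 375) - 2/129*18) = 1/(232 - 12/43) = 1/(9964/43) = 43/9964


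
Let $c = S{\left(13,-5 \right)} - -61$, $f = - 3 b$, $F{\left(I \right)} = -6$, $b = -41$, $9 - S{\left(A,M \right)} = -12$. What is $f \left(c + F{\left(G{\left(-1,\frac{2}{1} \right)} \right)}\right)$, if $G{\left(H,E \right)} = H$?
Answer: $9348$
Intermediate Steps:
$S{\left(A,M \right)} = 21$ ($S{\left(A,M \right)} = 9 - -12 = 9 + 12 = 21$)
$f = 123$ ($f = \left(-3\right) \left(-41\right) = 123$)
$c = 82$ ($c = 21 - -61 = 21 + 61 = 82$)
$f \left(c + F{\left(G{\left(-1,\frac{2}{1} \right)} \right)}\right) = 123 \left(82 - 6\right) = 123 \cdot 76 = 9348$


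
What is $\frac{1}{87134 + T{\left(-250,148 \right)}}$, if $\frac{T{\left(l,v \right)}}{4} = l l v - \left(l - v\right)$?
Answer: $\frac{1}{37088726} \approx 2.6962 \cdot 10^{-8}$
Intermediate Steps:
$T{\left(l,v \right)} = - 4 l + 4 v + 4 v l^{2}$ ($T{\left(l,v \right)} = 4 \left(l l v - \left(l - v\right)\right) = 4 \left(l^{2} v - \left(l - v\right)\right) = 4 \left(v l^{2} - \left(l - v\right)\right) = 4 \left(v - l + v l^{2}\right) = - 4 l + 4 v + 4 v l^{2}$)
$\frac{1}{87134 + T{\left(-250,148 \right)}} = \frac{1}{87134 + \left(\left(-4\right) \left(-250\right) + 4 \cdot 148 + 4 \cdot 148 \left(-250\right)^{2}\right)} = \frac{1}{87134 + \left(1000 + 592 + 4 \cdot 148 \cdot 62500\right)} = \frac{1}{87134 + \left(1000 + 592 + 37000000\right)} = \frac{1}{87134 + 37001592} = \frac{1}{37088726}$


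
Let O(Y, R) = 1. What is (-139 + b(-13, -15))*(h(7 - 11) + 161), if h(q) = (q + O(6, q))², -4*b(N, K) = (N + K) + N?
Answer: -43775/2 ≈ -21888.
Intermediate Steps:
b(N, K) = -N/2 - K/4 (b(N, K) = -((N + K) + N)/4 = -((K + N) + N)/4 = -(K + 2*N)/4 = -N/2 - K/4)
h(q) = (1 + q)² (h(q) = (q + 1)² = (1 + q)²)
(-139 + b(-13, -15))*(h(7 - 11) + 161) = (-139 + (-½*(-13) - ¼*(-15)))*((1 + (7 - 11))² + 161) = (-139 + (13/2 + 15/4))*((1 - 4)² + 161) = (-139 + 41/4)*((-3)² + 161) = -515*(9 + 161)/4 = -515/4*170 = -43775/2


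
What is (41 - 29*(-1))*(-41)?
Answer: -2870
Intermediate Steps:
(41 - 29*(-1))*(-41) = (41 + 29)*(-41) = 70*(-41) = -2870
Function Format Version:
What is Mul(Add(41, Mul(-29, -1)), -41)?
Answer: -2870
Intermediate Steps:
Mul(Add(41, Mul(-29, -1)), -41) = Mul(Add(41, 29), -41) = Mul(70, -41) = -2870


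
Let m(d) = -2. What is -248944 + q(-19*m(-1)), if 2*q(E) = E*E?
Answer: -248222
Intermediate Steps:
q(E) = E²/2 (q(E) = (E*E)/2 = E²/2)
-248944 + q(-19*m(-1)) = -248944 + (-19*(-2))²/2 = -248944 + (½)*38² = -248944 + (½)*1444 = -248944 + 722 = -248222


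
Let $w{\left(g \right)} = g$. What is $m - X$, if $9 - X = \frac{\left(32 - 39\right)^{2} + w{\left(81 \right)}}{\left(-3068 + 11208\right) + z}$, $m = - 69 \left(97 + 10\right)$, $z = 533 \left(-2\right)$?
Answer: $- \frac{26145439}{3537} \approx -7392.0$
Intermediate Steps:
$z = -1066$
$m = -7383$ ($m = \left(-69\right) 107 = -7383$)
$X = \frac{31768}{3537}$ ($X = 9 - \frac{\left(32 - 39\right)^{2} + 81}{\left(-3068 + 11208\right) - 1066} = 9 - \frac{\left(-7\right)^{2} + 81}{8140 - 1066} = 9 - \frac{49 + 81}{7074} = 9 - 130 \cdot \frac{1}{7074} = 9 - \frac{65}{3537} = \frac{31768}{3537} \approx 8.9816$)
$m - X = -7383 - \frac{31768}{3537} = - \frac{26145439}{3537}$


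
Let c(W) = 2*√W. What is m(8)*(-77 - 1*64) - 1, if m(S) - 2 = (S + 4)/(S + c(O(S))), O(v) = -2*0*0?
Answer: -989/2 ≈ -494.50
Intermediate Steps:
O(v) = 0 (O(v) = 0*0 = 0)
m(S) = 2 + (4 + S)/S (m(S) = 2 + (S + 4)/(S + 2*√0) = 2 + (4 + S)/(S + 2*0) = 2 + (4 + S)/(S + 0) = 2 + (4 + S)/S)
m(8)*(-77 - 1*64) - 1 = (3 + 4/8)*(-77 - 1*64) - 1 = (3 + 4*(⅛))*(-77 - 64) - 1 = (3 + ½)*(-141) - 1 = (7/2)*(-141) - 1 = -987/2 - 1 = -989/2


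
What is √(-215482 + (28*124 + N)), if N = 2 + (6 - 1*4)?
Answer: I*√212006 ≈ 460.44*I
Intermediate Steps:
N = 4 (N = 2 + (6 - 4) = 2 + 2 = 4)
√(-215482 + (28*124 + N)) = √(-215482 + (28*124 + 4)) = √(-215482 + (3472 + 4)) = √(-215482 + 3476) = √(-212006) = I*√212006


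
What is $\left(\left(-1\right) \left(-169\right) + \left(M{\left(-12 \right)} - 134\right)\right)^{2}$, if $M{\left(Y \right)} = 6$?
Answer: $1681$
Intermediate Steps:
$\left(\left(-1\right) \left(-169\right) + \left(M{\left(-12 \right)} - 134\right)\right)^{2} = \left(\left(-1\right) \left(-169\right) + \left(6 - 134\right)\right)^{2} = \left(169 - 128\right)^{2} = 41^{2} = 1681$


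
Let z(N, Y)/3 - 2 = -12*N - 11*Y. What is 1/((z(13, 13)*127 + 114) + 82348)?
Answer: -1/30695 ≈ -3.2579e-5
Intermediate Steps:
z(N, Y) = 6 - 36*N - 33*Y (z(N, Y) = 6 + 3*(-12*N - 11*Y) = 6 + (-36*N - 33*Y) = 6 - 36*N - 33*Y)
1/((z(13, 13)*127 + 114) + 82348) = 1/(((6 - 36*13 - 33*13)*127 + 114) + 82348) = 1/(((6 - 468 - 429)*127 + 114) + 82348) = 1/((-891*127 + 114) + 82348) = 1/((-113157 + 114) + 82348) = 1/(-113043 + 82348) = 1/(-30695) = -1/30695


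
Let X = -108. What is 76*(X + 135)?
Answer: 2052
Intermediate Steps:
76*(X + 135) = 76*(-108 + 135) = 76*27 = 2052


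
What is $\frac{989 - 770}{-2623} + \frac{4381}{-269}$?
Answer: $- \frac{11550274}{705587} \approx -16.37$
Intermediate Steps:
$\frac{989 - 770}{-2623} + \frac{4381}{-269} = 219 \left(- \frac{1}{2623}\right) + 4381 \left(- \frac{1}{269}\right) = - \frac{219}{2623} - \frac{4381}{269} = - \frac{11550274}{705587}$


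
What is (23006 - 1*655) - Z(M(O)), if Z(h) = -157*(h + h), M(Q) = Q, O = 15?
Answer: 27061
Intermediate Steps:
Z(h) = -314*h
(23006 - 1*655) - Z(M(O)) = (23006 - 1*655) - (-314)*15 = (23006 - 655) - 1*(-4710) = 22351 + 4710 = 27061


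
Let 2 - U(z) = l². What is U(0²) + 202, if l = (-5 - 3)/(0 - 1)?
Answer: 140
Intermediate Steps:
l = 8 (l = -8/(-1) = -8*(-1) = 8)
U(z) = -62 (U(z) = 2 - 1*8² = 2 - 1*64 = 2 - 64 = -62)
U(0²) + 202 = -62 + 202 = 140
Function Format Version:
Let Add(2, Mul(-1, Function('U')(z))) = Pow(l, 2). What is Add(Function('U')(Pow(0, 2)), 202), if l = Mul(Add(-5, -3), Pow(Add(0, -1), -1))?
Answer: 140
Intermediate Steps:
l = 8 (l = Mul(-8, Pow(-1, -1)) = Mul(-8, -1) = 8)
Function('U')(z) = -62 (Function('U')(z) = Add(2, Mul(-1, Pow(8, 2))) = Add(2, Mul(-1, 64)) = Add(2, -64) = -62)
Add(Function('U')(Pow(0, 2)), 202) = Add(-62, 202) = 140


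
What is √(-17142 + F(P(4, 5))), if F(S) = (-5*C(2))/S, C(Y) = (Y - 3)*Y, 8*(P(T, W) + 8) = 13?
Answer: I*√44590422/51 ≈ 130.93*I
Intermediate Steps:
P(T, W) = -51/8 (P(T, W) = -8 + (⅛)*13 = -8 + 13/8 = -51/8)
C(Y) = Y*(-3 + Y) (C(Y) = (-3 + Y)*Y = Y*(-3 + Y))
F(S) = 10/S (F(S) = (-10*(-3 + 2))/S = (-10*(-1))/S = (-5*(-2))/S = 10/S)
√(-17142 + F(P(4, 5))) = √(-17142 + 10/(-51/8)) = √(-17142 + 10*(-8/51)) = √(-17142 - 80/51) = √(-874322/51) = I*√44590422/51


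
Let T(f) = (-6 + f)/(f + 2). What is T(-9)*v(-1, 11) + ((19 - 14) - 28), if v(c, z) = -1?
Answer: -176/7 ≈ -25.143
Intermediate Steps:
T(f) = (-6 + f)/(2 + f)
T(-9)*v(-1, 11) + ((19 - 14) - 28) = ((-6 - 9)/(2 - 9))*(-1) + ((19 - 14) - 28) = (-15/(-7))*(-1) + (5 - 28) = -1/7*(-15)*(-1) - 23 = (15/7)*(-1) - 23 = -15/7 - 23 = -176/7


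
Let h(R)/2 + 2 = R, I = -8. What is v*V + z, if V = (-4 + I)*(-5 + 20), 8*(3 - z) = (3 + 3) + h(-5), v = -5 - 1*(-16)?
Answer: -1976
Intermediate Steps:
h(R) = -4 + 2*R
v = 11 (v = -5 + 16 = 11)
z = 4 (z = 3 - ((3 + 3) + (-4 + 2*(-5)))/8 = 3 - (6 + (-4 - 10))/8 = 3 - (6 - 14)/8 = 3 - ⅛*(-8) = 3 + 1 = 4)
V = -180 (V = (-4 - 8)*(-5 + 20) = -12*15 = -180)
v*V + z = 11*(-180) + 4 = -1980 + 4 = -1976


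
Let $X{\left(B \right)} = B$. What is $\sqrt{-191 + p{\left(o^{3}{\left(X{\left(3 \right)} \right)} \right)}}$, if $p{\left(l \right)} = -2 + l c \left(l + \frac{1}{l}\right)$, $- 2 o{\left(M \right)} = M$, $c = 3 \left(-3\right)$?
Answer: $\frac{i \sqrt{19489}}{8} \approx 17.45 i$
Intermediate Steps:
$c = -9$
$o{\left(M \right)} = - \frac{M}{2}$
$p{\left(l \right)} = -2 + l \left(- 9 l - \frac{9}{l}\right)$ ($p{\left(l \right)} = -2 + l \left(- 9 \left(l + \frac{1}{l}\right)\right) = -2 + l \left(- 9 l - \frac{9}{l}\right)$)
$\sqrt{-191 + p{\left(o^{3}{\left(X{\left(3 \right)} \right)} \right)}} = \sqrt{-191 - \left(11 + 9 \left(\left(\left(- \frac{1}{2}\right) 3\right)^{3}\right)^{2}\right)} = \sqrt{-191 - \left(11 + 9 \left(\left(- \frac{3}{2}\right)^{3}\right)^{2}\right)} = \sqrt{-191 - \left(11 + 9 \left(- \frac{27}{8}\right)^{2}\right)} = \sqrt{-191 - \frac{7265}{64}} = \sqrt{- \frac{19489}{64}} = \frac{i \sqrt{19489}}{8}$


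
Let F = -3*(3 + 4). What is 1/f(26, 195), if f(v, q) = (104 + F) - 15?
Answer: 1/68 ≈ 0.014706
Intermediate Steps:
F = -21 (F = -3*7 = -21)
f(v, q) = 68 (f(v, q) = (104 - 21) - 15 = 83 - 15 = 68)
1/f(26, 195) = 1/68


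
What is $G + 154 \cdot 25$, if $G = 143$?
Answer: $3993$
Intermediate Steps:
$G + 154 \cdot 25 = 143 + 154 \cdot 25 = 143 + 3850 = 3993$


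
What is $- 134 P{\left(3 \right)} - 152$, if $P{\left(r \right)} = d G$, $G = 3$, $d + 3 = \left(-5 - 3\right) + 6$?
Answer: $1858$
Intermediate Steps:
$d = -5$ ($d = -3 + \left(\left(-5 - 3\right) + 6\right) = -3 + \left(-8 + 6\right) = -3 - 2 = -5$)
$P{\left(r \right)} = -15$ ($P{\left(r \right)} = \left(-5\right) 3 = -15$)
$- 134 P{\left(3 \right)} - 152 = \left(-134\right) \left(-15\right) - 152 = 2010 - 152 = 1858$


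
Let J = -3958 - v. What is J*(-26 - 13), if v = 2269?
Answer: 242853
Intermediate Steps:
J = -6227 (J = -3958 - 1*2269 = -3958 - 2269 = -6227)
J*(-26 - 13) = -6227*(-26 - 13) = -6227*(-39) = 242853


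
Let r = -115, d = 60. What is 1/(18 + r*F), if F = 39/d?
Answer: -4/227 ≈ -0.017621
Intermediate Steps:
F = 13/20 (F = 39/60 = 39*(1/60) = 13/20 ≈ 0.65000)
1/(18 + r*F) = 1/(18 - 115*13/20) = 1/(18 - 299/4) = 1/(-227/4) = -4/227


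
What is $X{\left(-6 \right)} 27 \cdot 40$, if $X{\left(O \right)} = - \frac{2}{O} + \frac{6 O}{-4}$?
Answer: $10080$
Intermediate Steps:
$X{\left(O \right)} = - \frac{2}{O} - \frac{3 O}{2}$ ($X{\left(O \right)} = - \frac{2}{O} + 6 O \left(- \frac{1}{4}\right) = - \frac{2}{O} - \frac{3 O}{2}$)
$X{\left(-6 \right)} 27 \cdot 40 = \left(- \frac{2}{-6} - -9\right) 27 \cdot 40 = \left(\left(-2\right) \left(- \frac{1}{6}\right) + 9\right) 27 \cdot 40 = \left(\frac{1}{3} + 9\right) 27 \cdot 40 = \frac{28}{3} \cdot 27 \cdot 40 = 252 \cdot 40 = 10080$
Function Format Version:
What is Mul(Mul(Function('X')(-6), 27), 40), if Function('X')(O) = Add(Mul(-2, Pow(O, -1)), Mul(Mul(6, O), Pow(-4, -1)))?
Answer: 10080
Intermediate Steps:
Function('X')(O) = Add(Mul(-2, Pow(O, -1)), Mul(Rational(-3, 2), O)) (Function('X')(O) = Add(Mul(-2, Pow(O, -1)), Mul(Mul(6, O), Rational(-1, 4))) = Add(Mul(-2, Pow(O, -1)), Mul(Rational(-3, 2), O)))
Mul(Mul(Function('X')(-6), 27), 40) = Mul(Mul(Add(Mul(-2, Pow(-6, -1)), Mul(Rational(-3, 2), -6)), 27), 40) = Mul(Mul(Add(Mul(-2, Rational(-1, 6)), 9), 27), 40) = Mul(Mul(Add(Rational(1, 3), 9), 27), 40) = Mul(Mul(Rational(28, 3), 27), 40) = Mul(252, 40) = 10080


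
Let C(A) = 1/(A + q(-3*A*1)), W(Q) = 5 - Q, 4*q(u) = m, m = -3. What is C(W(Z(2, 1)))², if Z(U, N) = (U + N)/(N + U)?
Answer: 16/169 ≈ 0.094675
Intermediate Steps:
q(u) = -¾ (q(u) = (¼)*(-3) = -¾)
Z(U, N) = 1 (Z(U, N) = (N + U)/(N + U) = 1)
C(A) = 1/(-¾ + A) (C(A) = 1/(A - ¾) = 1/(-¾ + A))
C(W(Z(2, 1)))² = (4/(-3 + 4*(5 - 1*1)))² = (4/(-3 + 4*(5 - 1)))² = (4/(-3 + 4*4))² = (4/(-3 + 16))² = (4/13)² = 16/169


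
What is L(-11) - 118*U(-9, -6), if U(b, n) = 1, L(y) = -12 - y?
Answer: -119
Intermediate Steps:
L(-11) - 118*U(-9, -6) = (-12 - 1*(-11)) - 118*1 = (-12 + 11) - 118 = -1 - 118 = -119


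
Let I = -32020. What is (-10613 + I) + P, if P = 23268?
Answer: -19365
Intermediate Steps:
(-10613 + I) + P = (-10613 - 32020) + 23268 = -42633 + 23268 = -19365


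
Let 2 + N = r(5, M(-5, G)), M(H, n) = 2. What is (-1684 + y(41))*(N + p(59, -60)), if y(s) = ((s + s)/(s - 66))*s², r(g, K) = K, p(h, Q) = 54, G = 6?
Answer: -9716868/25 ≈ -3.8867e+5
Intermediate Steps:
N = 0 (N = -2 + 2 = 0)
y(s) = 2*s³/(-66 + s) (y(s) = ((2*s)/(-66 + s))*s² = (2*s/(-66 + s))*s² = 2*s³/(-66 + s))
(-1684 + y(41))*(N + p(59, -60)) = (-1684 + 2*41³/(-66 + 41))*(0 + 54) = (-1684 + 2*68921/(-25))*54 = (-1684 + 2*68921*(-1/25))*54 = (-1684 - 137842/25)*54 = -179942/25*54 = -9716868/25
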